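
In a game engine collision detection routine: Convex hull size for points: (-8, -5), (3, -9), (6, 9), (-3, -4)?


Convex hull vertices (CCW): (-8, -5), (3, -9), (6, 9)
Count = 3

3


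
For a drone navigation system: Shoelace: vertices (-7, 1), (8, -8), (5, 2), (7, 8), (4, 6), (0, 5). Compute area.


Shoelace sum: ((-7)*(-8) - 8*1) + (8*2 - 5*(-8)) + (5*8 - 7*2) + (7*6 - 4*8) + (4*5 - 0*6) + (0*1 - (-7)*5)
= 195
Area = |195|/2 = 97.5

97.5


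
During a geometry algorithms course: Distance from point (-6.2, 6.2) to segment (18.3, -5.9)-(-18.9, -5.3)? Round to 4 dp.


Project P onto AB: t = 0.6637 (clamped to [0,1])
Closest point on segment: (-6.3887, -5.5018)
Distance: 11.7033

11.7033


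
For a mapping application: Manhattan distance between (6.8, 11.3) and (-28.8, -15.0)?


|6.8-(-28.8)| + |11.3-(-15)| = 35.6 + 26.3 = 61.9

61.9


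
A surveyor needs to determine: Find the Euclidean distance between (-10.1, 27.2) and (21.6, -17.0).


dx=31.7, dy=-44.2
d^2 = 31.7^2 + (-44.2)^2 = 2958.53
d = sqrt(2958.53) = 54.3924

54.3924


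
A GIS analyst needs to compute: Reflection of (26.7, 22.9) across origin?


Reflection over origin: (x,y) -> (-x,-y)
(26.7, 22.9) -> (-26.7, -22.9)

(-26.7, -22.9)


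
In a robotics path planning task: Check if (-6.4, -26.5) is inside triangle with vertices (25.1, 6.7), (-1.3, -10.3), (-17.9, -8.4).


Cross products: AB x AP = 340.98, BC x BP = 278.61, CA x CP = -951.95
All same sign? no

No, outside


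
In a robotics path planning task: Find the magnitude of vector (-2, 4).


|u| = sqrt((-2)^2 + 4^2) = sqrt(20) = 4.4721

4.4721


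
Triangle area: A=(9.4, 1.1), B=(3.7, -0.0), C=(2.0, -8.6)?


Area = |x_A(y_B-y_C) + x_B(y_C-y_A) + x_C(y_A-y_B)|/2
= |80.84 + (-35.89) + 2.2|/2
= 47.15/2 = 23.575

23.575


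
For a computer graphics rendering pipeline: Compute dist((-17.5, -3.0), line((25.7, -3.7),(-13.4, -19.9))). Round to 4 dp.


|cross product| = 727.21
|line direction| = sqrt(1791.25) = 42.3232
Distance = 727.21/sqrt(1791.25) = 17.1823

17.1823


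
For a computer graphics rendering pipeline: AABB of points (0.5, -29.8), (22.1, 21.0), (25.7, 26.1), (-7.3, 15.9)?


x range: [-7.3, 25.7]
y range: [-29.8, 26.1]
Bounding box: (-7.3,-29.8) to (25.7,26.1)

(-7.3,-29.8) to (25.7,26.1)


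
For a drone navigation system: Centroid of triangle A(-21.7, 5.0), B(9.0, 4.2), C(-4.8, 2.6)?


Centroid = ((x_A+x_B+x_C)/3, (y_A+y_B+y_C)/3)
= (((-21.7)+9+(-4.8))/3, (5+4.2+2.6)/3)
= (-5.8333, 3.9333)

(-5.8333, 3.9333)


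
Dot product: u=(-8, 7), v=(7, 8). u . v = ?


u . v = u_x*v_x + u_y*v_y = (-8)*7 + 7*8
= (-56) + 56 = 0

0


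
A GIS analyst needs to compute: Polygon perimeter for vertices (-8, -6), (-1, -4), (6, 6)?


Sides: (-8, -6)->(-1, -4): sqrt(53) = 7.28011, (-1, -4)->(6, 6): sqrt(149) = 12.206556, (6, 6)->(-8, -6): sqrt(340) = 18.439089
Sum = 37.925755
Perimeter = 37.9258

37.9258


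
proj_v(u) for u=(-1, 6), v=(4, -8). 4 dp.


u.v = -52, |v| = sqrt(80) = 8.9443
Scalar projection = u.v / |v| = -52 / sqrt(80) = -5.8138

-5.8138


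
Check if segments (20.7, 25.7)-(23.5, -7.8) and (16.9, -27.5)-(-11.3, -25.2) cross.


Cross products: d1=-1508.98, d2=-570.72, d3=-276.26, d4=-1214.52
d1*d2 < 0 and d3*d4 < 0? no

No, they don't intersect


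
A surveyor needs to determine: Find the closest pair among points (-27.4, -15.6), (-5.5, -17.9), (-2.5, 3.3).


d(P0,P1) = 22.0204, d(P0,P2) = 31.2605, d(P1,P2) = 21.4112
Closest: P1 and P2

Closest pair: (-5.5, -17.9) and (-2.5, 3.3), distance = 21.4112


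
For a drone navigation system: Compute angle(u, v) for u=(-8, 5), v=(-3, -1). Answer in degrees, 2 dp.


u.v = 19, |u| = sqrt(89) = 9.434, |v| = sqrt(10) = 3.1623
cos(theta) = u.v/(|u||v|) = 19/sqrt(890) = 0.636881
theta = acos(0.636881) = 50.44 degrees

50.44 degrees


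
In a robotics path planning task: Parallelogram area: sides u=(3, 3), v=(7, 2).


|u x v| = |3*2 - 3*7|
= |6 - 21| = 15

15


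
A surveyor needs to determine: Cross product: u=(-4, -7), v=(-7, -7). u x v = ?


u x v = u_x*v_y - u_y*v_x = (-4)*(-7) - (-7)*(-7)
= 28 - 49 = -21

-21


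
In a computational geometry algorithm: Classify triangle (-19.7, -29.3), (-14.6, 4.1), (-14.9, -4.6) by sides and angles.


Side lengths squared: AB^2=1141.57, BC^2=75.78, CA^2=633.13
Sorted: [75.78, 633.13, 1141.57]
By sides: Scalene, By angles: Obtuse

Scalene, Obtuse


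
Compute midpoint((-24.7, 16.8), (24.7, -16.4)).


M = (((-24.7)+24.7)/2, (16.8+(-16.4))/2)
= (0, 0.2)

(0, 0.2)


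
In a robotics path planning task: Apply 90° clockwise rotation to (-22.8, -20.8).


90° CW: (x,y) -> (y, -x)
(-22.8,-20.8) -> (-20.8, 22.8)

(-20.8, 22.8)


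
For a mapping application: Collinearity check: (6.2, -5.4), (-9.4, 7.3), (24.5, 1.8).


Cross product: ((-9.4)-6.2)*(1.8-(-5.4)) - (7.3-(-5.4))*(24.5-6.2)
= -344.73

No, not collinear


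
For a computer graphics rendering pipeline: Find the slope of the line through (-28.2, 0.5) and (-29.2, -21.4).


slope = (y2-y1)/(x2-x1) = ((-21.4)-0.5)/((-29.2)-(-28.2)) = (-21.9)/(-1) = 21.9

21.9


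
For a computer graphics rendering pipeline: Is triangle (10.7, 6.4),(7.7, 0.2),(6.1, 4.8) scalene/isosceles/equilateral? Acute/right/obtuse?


Side lengths squared: AB^2=47.44, BC^2=23.72, CA^2=23.72
Sorted: [23.72, 23.72, 47.44]
By sides: Isosceles, By angles: Right

Isosceles, Right


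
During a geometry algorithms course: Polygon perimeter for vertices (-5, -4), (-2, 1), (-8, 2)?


Sides: (-5, -4)->(-2, 1): sqrt(34) = 5.830952, (-2, 1)->(-8, 2): sqrt(37) = 6.082763, (-8, 2)->(-5, -4): sqrt(45) = 6.708204
Sum = 18.621919
Perimeter = 18.6219

18.6219


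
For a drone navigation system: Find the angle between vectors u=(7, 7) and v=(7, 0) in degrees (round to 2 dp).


u.v = 49, |u| = sqrt(98) = 9.8995, |v| = sqrt(49) = 7
cos(theta) = u.v/(|u||v|) = 49/sqrt(4802) = 0.707107
theta = acos(0.707107) = 45 degrees

45 degrees


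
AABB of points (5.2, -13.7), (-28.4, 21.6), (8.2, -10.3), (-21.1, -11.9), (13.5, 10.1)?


x range: [-28.4, 13.5]
y range: [-13.7, 21.6]
Bounding box: (-28.4,-13.7) to (13.5,21.6)

(-28.4,-13.7) to (13.5,21.6)


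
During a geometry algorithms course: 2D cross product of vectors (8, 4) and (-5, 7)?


u x v = u_x*v_y - u_y*v_x = 8*7 - 4*(-5)
= 56 - (-20) = 76

76


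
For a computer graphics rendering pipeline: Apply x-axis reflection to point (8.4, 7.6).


Reflection over x-axis: (x,y) -> (x,-y)
(8.4, 7.6) -> (8.4, -7.6)

(8.4, -7.6)


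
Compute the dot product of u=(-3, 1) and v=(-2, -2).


u . v = u_x*v_x + u_y*v_y = (-3)*(-2) + 1*(-2)
= 6 + (-2) = 4

4


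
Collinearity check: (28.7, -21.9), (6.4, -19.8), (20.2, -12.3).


Cross product: (6.4-28.7)*((-12.3)-(-21.9)) - ((-19.8)-(-21.9))*(20.2-28.7)
= -196.23

No, not collinear


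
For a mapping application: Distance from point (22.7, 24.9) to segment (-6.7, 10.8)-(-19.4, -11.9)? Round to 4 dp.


Project P onto AB: t = 0 (clamped to [0,1])
Closest point on segment: (-6.7, 10.8)
Distance: 32.6063

32.6063


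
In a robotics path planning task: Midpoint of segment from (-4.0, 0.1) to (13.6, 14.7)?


M = (((-4)+13.6)/2, (0.1+14.7)/2)
= (4.8, 7.4)

(4.8, 7.4)


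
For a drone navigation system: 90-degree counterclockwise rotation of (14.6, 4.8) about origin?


90° CCW: (x,y) -> (-y, x)
(14.6,4.8) -> (-4.8, 14.6)

(-4.8, 14.6)


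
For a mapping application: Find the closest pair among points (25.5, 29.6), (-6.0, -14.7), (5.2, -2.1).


d(P0,P1) = 54.3575, d(P0,P2) = 37.6428, d(P1,P2) = 16.8582
Closest: P1 and P2

Closest pair: (-6.0, -14.7) and (5.2, -2.1), distance = 16.8582


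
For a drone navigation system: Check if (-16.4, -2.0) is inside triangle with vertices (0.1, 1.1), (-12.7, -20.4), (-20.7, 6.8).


Cross products: AB x AP = -315.07, BC x BP = -46.56, CA x CP = -158.53
All same sign? yes

Yes, inside


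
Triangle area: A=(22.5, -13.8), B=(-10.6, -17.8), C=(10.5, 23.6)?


Area = |x_A(y_B-y_C) + x_B(y_C-y_A) + x_C(y_A-y_B)|/2
= |(-931.5) + (-396.44) + 42|/2
= 1285.94/2 = 642.97

642.97


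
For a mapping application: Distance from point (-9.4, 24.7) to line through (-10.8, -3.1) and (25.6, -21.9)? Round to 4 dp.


|cross product| = 1038.24
|line direction| = sqrt(1678.4) = 40.9683
Distance = 1038.24/sqrt(1678.4) = 25.3425

25.3425


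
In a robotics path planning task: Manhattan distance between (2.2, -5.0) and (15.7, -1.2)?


|2.2-15.7| + |(-5)-(-1.2)| = 13.5 + 3.8 = 17.3

17.3


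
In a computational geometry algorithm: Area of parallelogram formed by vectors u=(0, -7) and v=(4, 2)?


|u x v| = |0*2 - (-7)*4|
= |0 - (-28)| = 28

28


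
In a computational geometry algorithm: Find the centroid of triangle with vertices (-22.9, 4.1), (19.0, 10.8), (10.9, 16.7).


Centroid = ((x_A+x_B+x_C)/3, (y_A+y_B+y_C)/3)
= (((-22.9)+19+10.9)/3, (4.1+10.8+16.7)/3)
= (2.3333, 10.5333)

(2.3333, 10.5333)


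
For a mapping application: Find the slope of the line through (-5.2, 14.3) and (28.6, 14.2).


slope = (y2-y1)/(x2-x1) = (14.2-14.3)/(28.6-(-5.2)) = (-0.1)/33.8 = -0.003

-0.003


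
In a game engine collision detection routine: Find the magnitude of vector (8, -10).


|u| = sqrt(8^2 + (-10)^2) = sqrt(164) = 12.8062

12.8062


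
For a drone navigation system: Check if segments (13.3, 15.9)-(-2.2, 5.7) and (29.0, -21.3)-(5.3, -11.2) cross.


Cross products: d1=-723.07, d2=-324.78, d3=736.74, d4=338.45
d1*d2 < 0 and d3*d4 < 0? no

No, they don't intersect


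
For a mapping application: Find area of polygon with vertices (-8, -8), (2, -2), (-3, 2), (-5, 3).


Shoelace sum: ((-8)*(-2) - 2*(-8)) + (2*2 - (-3)*(-2)) + ((-3)*3 - (-5)*2) + ((-5)*(-8) - (-8)*3)
= 95
Area = |95|/2 = 47.5

47.5


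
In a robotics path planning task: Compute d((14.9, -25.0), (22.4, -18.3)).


dx=7.5, dy=6.7
d^2 = 7.5^2 + 6.7^2 = 101.14
d = sqrt(101.14) = 10.0568

10.0568


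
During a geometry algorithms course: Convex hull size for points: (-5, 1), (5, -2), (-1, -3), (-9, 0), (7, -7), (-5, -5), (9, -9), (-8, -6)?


Convex hull vertices (CCW): (-9, 0), (-8, -6), (9, -9), (5, -2), (-5, 1)
Count = 5

5


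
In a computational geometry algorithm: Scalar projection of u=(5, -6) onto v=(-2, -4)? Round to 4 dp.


u.v = 14, |v| = sqrt(20) = 4.4721
Scalar projection = u.v / |v| = 14 / sqrt(20) = 3.1305

3.1305


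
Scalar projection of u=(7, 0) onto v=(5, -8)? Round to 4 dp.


u.v = 35, |v| = sqrt(89) = 9.434
Scalar projection = u.v / |v| = 35 / sqrt(89) = 3.71

3.71


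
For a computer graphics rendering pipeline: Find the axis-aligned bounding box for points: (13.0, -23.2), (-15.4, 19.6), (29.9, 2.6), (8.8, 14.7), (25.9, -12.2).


x range: [-15.4, 29.9]
y range: [-23.2, 19.6]
Bounding box: (-15.4,-23.2) to (29.9,19.6)

(-15.4,-23.2) to (29.9,19.6)


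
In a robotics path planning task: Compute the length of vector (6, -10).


|u| = sqrt(6^2 + (-10)^2) = sqrt(136) = 11.6619

11.6619


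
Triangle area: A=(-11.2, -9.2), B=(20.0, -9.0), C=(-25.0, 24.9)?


Area = |x_A(y_B-y_C) + x_B(y_C-y_A) + x_C(y_A-y_B)|/2
= |379.68 + 682 + 5|/2
= 1066.68/2 = 533.34

533.34


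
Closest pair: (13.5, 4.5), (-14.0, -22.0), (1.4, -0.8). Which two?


d(P0,P1) = 38.1903, d(P0,P2) = 13.2098, d(P1,P2) = 26.2031
Closest: P0 and P2

Closest pair: (13.5, 4.5) and (1.4, -0.8), distance = 13.2098


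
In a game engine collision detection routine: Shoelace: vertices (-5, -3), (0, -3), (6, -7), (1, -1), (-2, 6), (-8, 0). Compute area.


Shoelace sum: ((-5)*(-3) - 0*(-3)) + (0*(-7) - 6*(-3)) + (6*(-1) - 1*(-7)) + (1*6 - (-2)*(-1)) + ((-2)*0 - (-8)*6) + ((-8)*(-3) - (-5)*0)
= 110
Area = |110|/2 = 55

55


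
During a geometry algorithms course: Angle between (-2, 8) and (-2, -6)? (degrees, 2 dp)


u.v = -44, |u| = sqrt(68) = 8.2462, |v| = sqrt(40) = 6.3246
cos(theta) = u.v/(|u||v|) = -44/sqrt(2720) = -0.843661
theta = acos(-0.843661) = 147.53 degrees

147.53 degrees


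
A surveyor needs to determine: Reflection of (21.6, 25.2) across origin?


Reflection over origin: (x,y) -> (-x,-y)
(21.6, 25.2) -> (-21.6, -25.2)

(-21.6, -25.2)


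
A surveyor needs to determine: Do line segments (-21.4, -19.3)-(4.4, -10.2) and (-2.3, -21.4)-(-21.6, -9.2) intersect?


Cross products: d1=192.49, d2=-297.9, d3=-227.99, d4=262.4
d1*d2 < 0 and d3*d4 < 0? yes

Yes, they intersect


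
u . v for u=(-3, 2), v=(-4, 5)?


u . v = u_x*v_x + u_y*v_y = (-3)*(-4) + 2*5
= 12 + 10 = 22

22


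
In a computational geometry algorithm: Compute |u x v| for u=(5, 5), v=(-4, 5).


|u x v| = |5*5 - 5*(-4)|
= |25 - (-20)| = 45

45


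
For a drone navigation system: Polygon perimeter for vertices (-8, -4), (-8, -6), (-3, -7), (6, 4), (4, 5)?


Sides: (-8, -4)->(-8, -6): sqrt(4) = 2, (-8, -6)->(-3, -7): sqrt(26) = 5.09902, (-3, -7)->(6, 4): sqrt(202) = 14.21267, (6, 4)->(4, 5): sqrt(5) = 2.236068, (4, 5)->(-8, -4): sqrt(225) = 15
Sum = 38.547758
Perimeter = 38.5478

38.5478


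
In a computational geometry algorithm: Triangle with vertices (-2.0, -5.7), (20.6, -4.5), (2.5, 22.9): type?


Side lengths squared: AB^2=512.2, BC^2=1078.37, CA^2=838.21
Sorted: [512.2, 838.21, 1078.37]
By sides: Scalene, By angles: Acute

Scalene, Acute


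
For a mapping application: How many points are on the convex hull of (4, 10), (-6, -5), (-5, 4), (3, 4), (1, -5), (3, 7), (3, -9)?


Convex hull vertices (CCW): (-6, -5), (3, -9), (4, 10), (-5, 4)
Count = 4

4


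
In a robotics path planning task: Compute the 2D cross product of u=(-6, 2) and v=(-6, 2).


u x v = u_x*v_y - u_y*v_x = (-6)*2 - 2*(-6)
= (-12) - (-12) = 0

0


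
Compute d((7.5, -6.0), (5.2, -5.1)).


dx=-2.3, dy=0.9
d^2 = (-2.3)^2 + 0.9^2 = 6.1
d = sqrt(6.1) = 2.4698

2.4698


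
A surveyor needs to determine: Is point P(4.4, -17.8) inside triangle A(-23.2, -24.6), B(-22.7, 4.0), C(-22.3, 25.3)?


Cross products: AB x AP = -785.96, BC x BP = -585.95, CA x CP = 1371.12
All same sign? no

No, outside


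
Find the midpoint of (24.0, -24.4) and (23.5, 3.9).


M = ((24+23.5)/2, ((-24.4)+3.9)/2)
= (23.75, -10.25)

(23.75, -10.25)


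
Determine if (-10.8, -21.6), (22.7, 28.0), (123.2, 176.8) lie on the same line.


Cross product: (22.7-(-10.8))*(176.8-(-21.6)) - (28-(-21.6))*(123.2-(-10.8))
= 0

Yes, collinear


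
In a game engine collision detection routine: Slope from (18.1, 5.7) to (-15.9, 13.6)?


slope = (y2-y1)/(x2-x1) = (13.6-5.7)/((-15.9)-18.1) = 7.9/(-34) = -0.2324

-0.2324


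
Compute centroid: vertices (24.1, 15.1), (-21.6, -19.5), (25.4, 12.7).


Centroid = ((x_A+x_B+x_C)/3, (y_A+y_B+y_C)/3)
= ((24.1+(-21.6)+25.4)/3, (15.1+(-19.5)+12.7)/3)
= (9.3, 2.7667)

(9.3, 2.7667)


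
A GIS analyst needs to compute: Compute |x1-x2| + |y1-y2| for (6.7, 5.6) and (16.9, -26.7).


|6.7-16.9| + |5.6-(-26.7)| = 10.2 + 32.3 = 42.5

42.5


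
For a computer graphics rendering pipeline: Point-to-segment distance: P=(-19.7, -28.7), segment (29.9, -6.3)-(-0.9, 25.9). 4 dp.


Project P onto AB: t = 0.4061 (clamped to [0,1])
Closest point on segment: (17.3906, 6.778)
Distance: 51.3264

51.3264


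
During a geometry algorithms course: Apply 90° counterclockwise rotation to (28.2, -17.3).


90° CCW: (x,y) -> (-y, x)
(28.2,-17.3) -> (17.3, 28.2)

(17.3, 28.2)


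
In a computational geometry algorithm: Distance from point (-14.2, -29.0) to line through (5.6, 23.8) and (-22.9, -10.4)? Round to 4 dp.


|cross product| = 827.64
|line direction| = sqrt(1981.89) = 44.5184
Distance = 827.64/sqrt(1981.89) = 18.591

18.591


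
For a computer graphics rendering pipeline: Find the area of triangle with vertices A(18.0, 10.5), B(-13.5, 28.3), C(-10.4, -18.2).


Area = |x_A(y_B-y_C) + x_B(y_C-y_A) + x_C(y_A-y_B)|/2
= |837 + 387.45 + 185.12|/2
= 1409.57/2 = 704.785

704.785


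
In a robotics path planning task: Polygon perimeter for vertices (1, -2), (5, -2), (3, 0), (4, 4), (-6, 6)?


Sides: (1, -2)->(5, -2): sqrt(16) = 4, (5, -2)->(3, 0): sqrt(8) = 2.828427, (3, 0)->(4, 4): sqrt(17) = 4.123106, (4, 4)->(-6, 6): sqrt(104) = 10.198039, (-6, 6)->(1, -2): sqrt(113) = 10.630146
Sum = 31.779718
Perimeter = 31.7797

31.7797


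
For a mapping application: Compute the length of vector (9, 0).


|u| = sqrt(9^2 + 0^2) = sqrt(81) = 9

9


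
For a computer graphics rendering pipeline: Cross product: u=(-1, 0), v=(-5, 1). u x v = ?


u x v = u_x*v_y - u_y*v_x = (-1)*1 - 0*(-5)
= (-1) - 0 = -1

-1


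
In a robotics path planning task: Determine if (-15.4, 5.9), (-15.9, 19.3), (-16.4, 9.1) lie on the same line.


Cross product: ((-15.9)-(-15.4))*(9.1-5.9) - (19.3-5.9)*((-16.4)-(-15.4))
= 11.8

No, not collinear


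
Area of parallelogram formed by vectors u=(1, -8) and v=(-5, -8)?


|u x v| = |1*(-8) - (-8)*(-5)|
= |(-8) - 40| = 48

48


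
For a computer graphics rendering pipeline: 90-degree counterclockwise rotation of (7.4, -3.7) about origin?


90° CCW: (x,y) -> (-y, x)
(7.4,-3.7) -> (3.7, 7.4)

(3.7, 7.4)


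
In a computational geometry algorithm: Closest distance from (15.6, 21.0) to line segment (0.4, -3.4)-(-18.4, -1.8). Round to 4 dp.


Project P onto AB: t = 0 (clamped to [0,1])
Closest point on segment: (0.4, -3.4)
Distance: 28.7472

28.7472


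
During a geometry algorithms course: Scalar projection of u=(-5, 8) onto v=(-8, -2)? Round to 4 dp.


u.v = 24, |v| = sqrt(68) = 8.2462
Scalar projection = u.v / |v| = 24 / sqrt(68) = 2.9104

2.9104


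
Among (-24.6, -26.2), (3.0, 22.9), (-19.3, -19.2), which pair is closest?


d(P0,P1) = 56.3256, d(P0,P2) = 8.7801, d(P1,P2) = 47.6414
Closest: P0 and P2

Closest pair: (-24.6, -26.2) and (-19.3, -19.2), distance = 8.7801


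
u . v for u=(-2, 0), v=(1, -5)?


u . v = u_x*v_x + u_y*v_y = (-2)*1 + 0*(-5)
= (-2) + 0 = -2

-2


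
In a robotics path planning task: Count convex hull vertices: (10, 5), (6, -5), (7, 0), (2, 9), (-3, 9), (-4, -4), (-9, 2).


Convex hull vertices (CCW): (-9, 2), (-4, -4), (6, -5), (10, 5), (2, 9), (-3, 9)
Count = 6

6


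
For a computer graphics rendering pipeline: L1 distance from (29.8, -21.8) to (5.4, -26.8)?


|29.8-5.4| + |(-21.8)-(-26.8)| = 24.4 + 5 = 29.4

29.4


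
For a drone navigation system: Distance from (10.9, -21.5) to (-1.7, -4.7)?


dx=-12.6, dy=16.8
d^2 = (-12.6)^2 + 16.8^2 = 441
d = sqrt(441) = 21

21


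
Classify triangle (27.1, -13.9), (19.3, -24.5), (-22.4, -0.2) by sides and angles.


Side lengths squared: AB^2=173.2, BC^2=2329.38, CA^2=2637.94
Sorted: [173.2, 2329.38, 2637.94]
By sides: Scalene, By angles: Obtuse

Scalene, Obtuse


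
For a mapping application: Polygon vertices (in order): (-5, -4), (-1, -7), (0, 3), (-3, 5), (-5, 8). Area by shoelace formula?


Shoelace sum: ((-5)*(-7) - (-1)*(-4)) + ((-1)*3 - 0*(-7)) + (0*5 - (-3)*3) + ((-3)*8 - (-5)*5) + ((-5)*(-4) - (-5)*8)
= 98
Area = |98|/2 = 49

49


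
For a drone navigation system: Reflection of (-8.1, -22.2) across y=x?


Reflection over y=x: (x,y) -> (y,x)
(-8.1, -22.2) -> (-22.2, -8.1)

(-22.2, -8.1)


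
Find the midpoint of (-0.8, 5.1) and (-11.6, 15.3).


M = (((-0.8)+(-11.6))/2, (5.1+15.3)/2)
= (-6.2, 10.2)

(-6.2, 10.2)


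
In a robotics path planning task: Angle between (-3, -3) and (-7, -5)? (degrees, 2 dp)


u.v = 36, |u| = sqrt(18) = 4.2426, |v| = sqrt(74) = 8.6023
cos(theta) = u.v/(|u||v|) = 36/sqrt(1332) = 0.986394
theta = acos(0.986394) = 9.46 degrees

9.46 degrees


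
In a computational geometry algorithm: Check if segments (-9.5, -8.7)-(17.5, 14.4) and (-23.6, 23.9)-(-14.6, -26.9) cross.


Cross products: d1=422.88, d2=2002.38, d3=1205.91, d4=-373.59
d1*d2 < 0 and d3*d4 < 0? no

No, they don't intersect


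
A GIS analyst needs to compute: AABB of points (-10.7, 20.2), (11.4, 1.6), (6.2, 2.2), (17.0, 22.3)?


x range: [-10.7, 17]
y range: [1.6, 22.3]
Bounding box: (-10.7,1.6) to (17,22.3)

(-10.7,1.6) to (17,22.3)


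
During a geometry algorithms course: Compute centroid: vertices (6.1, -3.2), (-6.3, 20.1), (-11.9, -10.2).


Centroid = ((x_A+x_B+x_C)/3, (y_A+y_B+y_C)/3)
= ((6.1+(-6.3)+(-11.9))/3, ((-3.2)+20.1+(-10.2))/3)
= (-4.0333, 2.2333)

(-4.0333, 2.2333)


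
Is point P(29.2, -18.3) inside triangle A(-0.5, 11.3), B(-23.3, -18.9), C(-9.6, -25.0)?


Cross products: AB x AP = 1571.82, BC x BP = 328.47, CA x CP = -1347.47
All same sign? no

No, outside


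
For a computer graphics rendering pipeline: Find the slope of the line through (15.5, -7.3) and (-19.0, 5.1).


slope = (y2-y1)/(x2-x1) = (5.1-(-7.3))/((-19)-15.5) = 12.4/(-34.5) = -0.3594

-0.3594


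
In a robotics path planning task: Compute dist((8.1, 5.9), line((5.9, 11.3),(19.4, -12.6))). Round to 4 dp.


|cross product| = 20.32
|line direction| = sqrt(753.46) = 27.4492
Distance = 20.32/sqrt(753.46) = 0.7403

0.7403


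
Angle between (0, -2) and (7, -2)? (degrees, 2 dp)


u.v = 4, |u| = sqrt(4) = 2, |v| = sqrt(53) = 7.2801
cos(theta) = u.v/(|u||v|) = 4/sqrt(212) = 0.274721
theta = acos(0.274721) = 74.05 degrees

74.05 degrees


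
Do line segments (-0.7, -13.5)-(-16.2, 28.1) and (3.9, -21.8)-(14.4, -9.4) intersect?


Cross products: d1=144.19, d2=773.19, d3=-62.71, d4=-691.71
d1*d2 < 0 and d3*d4 < 0? no

No, they don't intersect


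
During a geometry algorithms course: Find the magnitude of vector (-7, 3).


|u| = sqrt((-7)^2 + 3^2) = sqrt(58) = 7.6158

7.6158


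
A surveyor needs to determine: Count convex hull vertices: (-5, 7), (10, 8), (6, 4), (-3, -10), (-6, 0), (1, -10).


Convex hull vertices (CCW): (-6, 0), (-3, -10), (1, -10), (10, 8), (-5, 7)
Count = 5

5


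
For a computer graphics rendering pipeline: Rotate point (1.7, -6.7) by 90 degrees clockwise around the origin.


90° CW: (x,y) -> (y, -x)
(1.7,-6.7) -> (-6.7, -1.7)

(-6.7, -1.7)


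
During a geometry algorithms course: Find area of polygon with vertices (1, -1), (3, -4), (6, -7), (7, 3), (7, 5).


Shoelace sum: (1*(-4) - 3*(-1)) + (3*(-7) - 6*(-4)) + (6*3 - 7*(-7)) + (7*5 - 7*3) + (7*(-1) - 1*5)
= 71
Area = |71|/2 = 35.5

35.5


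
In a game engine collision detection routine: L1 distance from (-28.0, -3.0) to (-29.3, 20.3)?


|(-28)-(-29.3)| + |(-3)-20.3| = 1.3 + 23.3 = 24.6

24.6


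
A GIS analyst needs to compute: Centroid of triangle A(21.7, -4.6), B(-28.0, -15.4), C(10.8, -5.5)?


Centroid = ((x_A+x_B+x_C)/3, (y_A+y_B+y_C)/3)
= ((21.7+(-28)+10.8)/3, ((-4.6)+(-15.4)+(-5.5))/3)
= (1.5, -8.5)

(1.5, -8.5)


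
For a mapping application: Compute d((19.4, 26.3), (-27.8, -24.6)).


dx=-47.2, dy=-50.9
d^2 = (-47.2)^2 + (-50.9)^2 = 4818.65
d = sqrt(4818.65) = 69.4165

69.4165


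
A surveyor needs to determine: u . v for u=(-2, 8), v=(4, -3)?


u . v = u_x*v_x + u_y*v_y = (-2)*4 + 8*(-3)
= (-8) + (-24) = -32

-32


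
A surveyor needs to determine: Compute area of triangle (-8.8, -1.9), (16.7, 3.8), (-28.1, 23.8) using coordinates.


Area = |x_A(y_B-y_C) + x_B(y_C-y_A) + x_C(y_A-y_B)|/2
= |176 + 429.19 + 160.17|/2
= 765.36/2 = 382.68

382.68


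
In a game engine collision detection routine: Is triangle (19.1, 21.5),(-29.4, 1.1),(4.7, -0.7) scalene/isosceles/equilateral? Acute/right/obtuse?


Side lengths squared: AB^2=2768.41, BC^2=1166.05, CA^2=700.2
Sorted: [700.2, 1166.05, 2768.41]
By sides: Scalene, By angles: Obtuse

Scalene, Obtuse


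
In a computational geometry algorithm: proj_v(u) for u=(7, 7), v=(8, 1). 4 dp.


u.v = 63, |v| = sqrt(65) = 8.0623
Scalar projection = u.v / |v| = 63 / sqrt(65) = 7.8142

7.8142


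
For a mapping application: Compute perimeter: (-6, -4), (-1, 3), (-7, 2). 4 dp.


Sides: (-6, -4)->(-1, 3): sqrt(74) = 8.602325, (-1, 3)->(-7, 2): sqrt(37) = 6.082763, (-7, 2)->(-6, -4): sqrt(37) = 6.082763
Sum = 20.767851
Perimeter = 20.7679

20.7679


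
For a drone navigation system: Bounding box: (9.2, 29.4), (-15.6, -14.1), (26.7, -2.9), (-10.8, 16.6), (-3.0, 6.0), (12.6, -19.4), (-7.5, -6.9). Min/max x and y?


x range: [-15.6, 26.7]
y range: [-19.4, 29.4]
Bounding box: (-15.6,-19.4) to (26.7,29.4)

(-15.6,-19.4) to (26.7,29.4)


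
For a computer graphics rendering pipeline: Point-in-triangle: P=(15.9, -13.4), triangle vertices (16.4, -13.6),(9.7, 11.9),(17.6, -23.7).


Cross products: AB x AP = 11.41, BC x BP = 20.85, CA x CP = 4.81
All same sign? yes

Yes, inside


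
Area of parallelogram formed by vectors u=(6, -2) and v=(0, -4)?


|u x v| = |6*(-4) - (-2)*0|
= |(-24) - 0| = 24

24


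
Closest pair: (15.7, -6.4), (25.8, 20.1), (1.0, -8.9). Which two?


d(P0,P1) = 28.3595, d(P0,P2) = 14.9111, d(P1,P2) = 38.1581
Closest: P0 and P2

Closest pair: (15.7, -6.4) and (1.0, -8.9), distance = 14.9111


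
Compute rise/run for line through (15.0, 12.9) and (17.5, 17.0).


slope = (y2-y1)/(x2-x1) = (17-12.9)/(17.5-15) = 4.1/2.5 = 1.64

1.64


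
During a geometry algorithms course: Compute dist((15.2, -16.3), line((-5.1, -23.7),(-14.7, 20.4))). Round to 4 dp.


|cross product| = 966.27
|line direction| = sqrt(2036.97) = 45.1328
Distance = 966.27/sqrt(2036.97) = 21.4095

21.4095


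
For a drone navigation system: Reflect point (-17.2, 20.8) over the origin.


Reflection over origin: (x,y) -> (-x,-y)
(-17.2, 20.8) -> (17.2, -20.8)

(17.2, -20.8)


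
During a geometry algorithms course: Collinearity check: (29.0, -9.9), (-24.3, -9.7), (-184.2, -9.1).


Cross product: ((-24.3)-29)*((-9.1)-(-9.9)) - ((-9.7)-(-9.9))*((-184.2)-29)
= 0

Yes, collinear


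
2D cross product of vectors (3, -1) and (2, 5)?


u x v = u_x*v_y - u_y*v_x = 3*5 - (-1)*2
= 15 - (-2) = 17

17


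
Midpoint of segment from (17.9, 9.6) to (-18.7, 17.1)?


M = ((17.9+(-18.7))/2, (9.6+17.1)/2)
= (-0.4, 13.35)

(-0.4, 13.35)


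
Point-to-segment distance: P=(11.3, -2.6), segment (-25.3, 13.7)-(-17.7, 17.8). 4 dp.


Project P onto AB: t = 1 (clamped to [0,1])
Closest point on segment: (-17.7, 17.8)
Distance: 35.4565

35.4565


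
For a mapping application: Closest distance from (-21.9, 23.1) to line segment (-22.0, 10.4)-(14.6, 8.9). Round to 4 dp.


Project P onto AB: t = 0 (clamped to [0,1])
Closest point on segment: (-22, 10.4)
Distance: 12.7004

12.7004


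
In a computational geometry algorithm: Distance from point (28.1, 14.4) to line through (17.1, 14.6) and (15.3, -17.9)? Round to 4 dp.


|cross product| = 357.86
|line direction| = sqrt(1059.49) = 32.5498
Distance = 357.86/sqrt(1059.49) = 10.9942

10.9942


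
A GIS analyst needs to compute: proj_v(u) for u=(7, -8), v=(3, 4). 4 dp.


u.v = -11, |v| = sqrt(25) = 5
Scalar projection = u.v / |v| = -11 / sqrt(25) = -2.2

-2.2


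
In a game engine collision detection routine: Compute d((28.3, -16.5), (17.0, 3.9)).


dx=-11.3, dy=20.4
d^2 = (-11.3)^2 + 20.4^2 = 543.85
d = sqrt(543.85) = 23.3206

23.3206


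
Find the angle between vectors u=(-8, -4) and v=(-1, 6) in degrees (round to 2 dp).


u.v = -16, |u| = sqrt(80) = 8.9443, |v| = sqrt(37) = 6.0828
cos(theta) = u.v/(|u||v|) = -16/sqrt(2960) = -0.294086
theta = acos(-0.294086) = 107.1 degrees

107.1 degrees


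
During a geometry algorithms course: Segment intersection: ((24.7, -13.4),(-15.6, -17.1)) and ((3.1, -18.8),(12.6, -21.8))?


Cross products: d1=116.1, d2=-39.95, d3=137.7, d4=293.75
d1*d2 < 0 and d3*d4 < 0? no

No, they don't intersect


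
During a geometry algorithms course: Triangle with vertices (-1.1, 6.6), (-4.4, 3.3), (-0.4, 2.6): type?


Side lengths squared: AB^2=21.78, BC^2=16.49, CA^2=16.49
Sorted: [16.49, 16.49, 21.78]
By sides: Isosceles, By angles: Acute

Isosceles, Acute


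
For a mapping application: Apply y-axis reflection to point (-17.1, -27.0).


Reflection over y-axis: (x,y) -> (-x,y)
(-17.1, -27) -> (17.1, -27)

(17.1, -27)


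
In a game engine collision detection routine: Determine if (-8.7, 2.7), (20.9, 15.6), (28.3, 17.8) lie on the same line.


Cross product: (20.9-(-8.7))*(17.8-2.7) - (15.6-2.7)*(28.3-(-8.7))
= -30.34

No, not collinear


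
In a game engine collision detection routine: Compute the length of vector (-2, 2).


|u| = sqrt((-2)^2 + 2^2) = sqrt(8) = 2.8284

2.8284


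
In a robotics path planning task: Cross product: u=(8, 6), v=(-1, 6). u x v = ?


u x v = u_x*v_y - u_y*v_x = 8*6 - 6*(-1)
= 48 - (-6) = 54

54


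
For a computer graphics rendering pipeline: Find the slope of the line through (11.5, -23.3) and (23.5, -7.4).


slope = (y2-y1)/(x2-x1) = ((-7.4)-(-23.3))/(23.5-11.5) = 15.9/12 = 1.325

1.325


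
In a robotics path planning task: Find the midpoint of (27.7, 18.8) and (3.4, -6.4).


M = ((27.7+3.4)/2, (18.8+(-6.4))/2)
= (15.55, 6.2)

(15.55, 6.2)


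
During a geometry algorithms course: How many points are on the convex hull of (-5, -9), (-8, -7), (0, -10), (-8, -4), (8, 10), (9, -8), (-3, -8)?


Convex hull vertices (CCW): (-8, -7), (-5, -9), (0, -10), (9, -8), (8, 10), (-8, -4)
Count = 6

6


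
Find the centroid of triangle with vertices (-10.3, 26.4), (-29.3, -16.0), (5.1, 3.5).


Centroid = ((x_A+x_B+x_C)/3, (y_A+y_B+y_C)/3)
= (((-10.3)+(-29.3)+5.1)/3, (26.4+(-16)+3.5)/3)
= (-11.5, 4.6333)

(-11.5, 4.6333)


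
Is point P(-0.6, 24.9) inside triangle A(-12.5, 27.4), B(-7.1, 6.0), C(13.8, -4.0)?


Cross products: AB x AP = 241.16, BC x BP = 460.01, CA x CP = -307.91
All same sign? no

No, outside


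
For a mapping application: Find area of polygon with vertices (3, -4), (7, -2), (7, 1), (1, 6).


Shoelace sum: (3*(-2) - 7*(-4)) + (7*1 - 7*(-2)) + (7*6 - 1*1) + (1*(-4) - 3*6)
= 62
Area = |62|/2 = 31

31


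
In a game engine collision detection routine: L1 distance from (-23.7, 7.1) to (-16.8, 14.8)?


|(-23.7)-(-16.8)| + |7.1-14.8| = 6.9 + 7.7 = 14.6

14.6


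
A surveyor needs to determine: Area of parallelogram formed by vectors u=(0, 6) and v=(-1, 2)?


|u x v| = |0*2 - 6*(-1)|
= |0 - (-6)| = 6

6


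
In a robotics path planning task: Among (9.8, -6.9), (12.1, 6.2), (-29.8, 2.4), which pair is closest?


d(P0,P1) = 13.3004, d(P0,P2) = 40.6774, d(P1,P2) = 42.072
Closest: P0 and P1

Closest pair: (9.8, -6.9) and (12.1, 6.2), distance = 13.3004


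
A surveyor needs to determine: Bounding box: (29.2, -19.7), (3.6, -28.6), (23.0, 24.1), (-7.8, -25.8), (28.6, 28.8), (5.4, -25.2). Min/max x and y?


x range: [-7.8, 29.2]
y range: [-28.6, 28.8]
Bounding box: (-7.8,-28.6) to (29.2,28.8)

(-7.8,-28.6) to (29.2,28.8)


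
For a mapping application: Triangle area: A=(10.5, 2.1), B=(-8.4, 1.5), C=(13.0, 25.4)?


Area = |x_A(y_B-y_C) + x_B(y_C-y_A) + x_C(y_A-y_B)|/2
= |(-250.95) + (-195.72) + 7.8|/2
= 438.87/2 = 219.435

219.435


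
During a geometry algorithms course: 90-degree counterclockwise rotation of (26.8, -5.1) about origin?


90° CCW: (x,y) -> (-y, x)
(26.8,-5.1) -> (5.1, 26.8)

(5.1, 26.8)


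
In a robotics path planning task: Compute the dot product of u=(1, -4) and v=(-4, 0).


u . v = u_x*v_x + u_y*v_y = 1*(-4) + (-4)*0
= (-4) + 0 = -4

-4


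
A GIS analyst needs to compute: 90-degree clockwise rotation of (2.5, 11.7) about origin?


90° CW: (x,y) -> (y, -x)
(2.5,11.7) -> (11.7, -2.5)

(11.7, -2.5)


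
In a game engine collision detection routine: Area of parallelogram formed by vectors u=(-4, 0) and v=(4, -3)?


|u x v| = |(-4)*(-3) - 0*4|
= |12 - 0| = 12

12


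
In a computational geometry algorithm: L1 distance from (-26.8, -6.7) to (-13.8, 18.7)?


|(-26.8)-(-13.8)| + |(-6.7)-18.7| = 13 + 25.4 = 38.4

38.4


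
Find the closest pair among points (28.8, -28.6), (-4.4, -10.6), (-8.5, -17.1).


d(P0,P1) = 37.7656, d(P0,P2) = 39.0326, d(P1,P2) = 7.6851
Closest: P1 and P2

Closest pair: (-4.4, -10.6) and (-8.5, -17.1), distance = 7.6851


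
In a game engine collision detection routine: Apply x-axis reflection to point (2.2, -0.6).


Reflection over x-axis: (x,y) -> (x,-y)
(2.2, -0.6) -> (2.2, 0.6)

(2.2, 0.6)


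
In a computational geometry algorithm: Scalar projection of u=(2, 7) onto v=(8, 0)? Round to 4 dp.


u.v = 16, |v| = sqrt(64) = 8
Scalar projection = u.v / |v| = 16 / sqrt(64) = 2

2


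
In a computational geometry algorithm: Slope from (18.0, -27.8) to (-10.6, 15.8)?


slope = (y2-y1)/(x2-x1) = (15.8-(-27.8))/((-10.6)-18) = 43.6/(-28.6) = -1.5245

-1.5245


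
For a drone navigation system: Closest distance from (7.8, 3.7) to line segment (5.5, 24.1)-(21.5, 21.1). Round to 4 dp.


Project P onto AB: t = 0.3698 (clamped to [0,1])
Closest point on segment: (11.417, 22.9906)
Distance: 19.6267

19.6267


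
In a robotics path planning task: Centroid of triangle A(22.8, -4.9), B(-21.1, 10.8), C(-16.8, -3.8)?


Centroid = ((x_A+x_B+x_C)/3, (y_A+y_B+y_C)/3)
= ((22.8+(-21.1)+(-16.8))/3, ((-4.9)+10.8+(-3.8))/3)
= (-5.0333, 0.7)

(-5.0333, 0.7)


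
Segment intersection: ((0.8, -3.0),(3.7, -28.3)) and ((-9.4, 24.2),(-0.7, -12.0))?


Cross products: d1=132.6, d2=17.47, d3=-179.18, d4=-64.05
d1*d2 < 0 and d3*d4 < 0? no

No, they don't intersect


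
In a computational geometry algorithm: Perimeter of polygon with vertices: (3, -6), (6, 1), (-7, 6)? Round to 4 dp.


Sides: (3, -6)->(6, 1): sqrt(58) = 7.615773, (6, 1)->(-7, 6): sqrt(194) = 13.928388, (-7, 6)->(3, -6): sqrt(244) = 15.620499
Sum = 37.16466
Perimeter = 37.1647

37.1647


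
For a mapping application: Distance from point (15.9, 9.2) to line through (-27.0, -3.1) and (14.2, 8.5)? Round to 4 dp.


|cross product| = 9.12
|line direction| = sqrt(1832) = 42.8019
Distance = 9.12/sqrt(1832) = 0.2131

0.2131


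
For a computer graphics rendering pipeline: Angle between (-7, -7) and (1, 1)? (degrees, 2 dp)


u.v = -14, |u| = sqrt(98) = 9.8995, |v| = sqrt(2) = 1.4142
cos(theta) = u.v/(|u||v|) = -14/sqrt(196) = -1
theta = acos(-1) = 180 degrees

180 degrees


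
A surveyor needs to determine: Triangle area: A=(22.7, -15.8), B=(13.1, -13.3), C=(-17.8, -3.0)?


Area = |x_A(y_B-y_C) + x_B(y_C-y_A) + x_C(y_A-y_B)|/2
= |(-233.81) + 167.68 + 44.5|/2
= 21.63/2 = 10.815

10.815


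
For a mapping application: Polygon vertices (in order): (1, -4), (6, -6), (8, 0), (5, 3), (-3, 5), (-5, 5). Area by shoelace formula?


Shoelace sum: (1*(-6) - 6*(-4)) + (6*0 - 8*(-6)) + (8*3 - 5*0) + (5*5 - (-3)*3) + ((-3)*5 - (-5)*5) + ((-5)*(-4) - 1*5)
= 149
Area = |149|/2 = 74.5

74.5


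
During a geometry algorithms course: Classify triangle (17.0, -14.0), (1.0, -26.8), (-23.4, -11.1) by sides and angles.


Side lengths squared: AB^2=419.84, BC^2=841.85, CA^2=1640.57
Sorted: [419.84, 841.85, 1640.57]
By sides: Scalene, By angles: Obtuse

Scalene, Obtuse


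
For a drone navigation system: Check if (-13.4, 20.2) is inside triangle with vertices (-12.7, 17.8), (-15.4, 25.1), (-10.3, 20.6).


Cross products: AB x AP = -1.37, BC x BP = -15.99, CA x CP = -7.72
All same sign? yes

Yes, inside


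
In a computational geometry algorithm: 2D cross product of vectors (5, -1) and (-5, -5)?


u x v = u_x*v_y - u_y*v_x = 5*(-5) - (-1)*(-5)
= (-25) - 5 = -30

-30


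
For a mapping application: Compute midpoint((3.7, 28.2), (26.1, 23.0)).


M = ((3.7+26.1)/2, (28.2+23)/2)
= (14.9, 25.6)

(14.9, 25.6)


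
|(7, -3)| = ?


|u| = sqrt(7^2 + (-3)^2) = sqrt(58) = 7.6158

7.6158


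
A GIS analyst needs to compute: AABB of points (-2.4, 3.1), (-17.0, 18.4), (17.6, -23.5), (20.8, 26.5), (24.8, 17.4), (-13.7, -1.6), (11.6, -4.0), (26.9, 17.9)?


x range: [-17, 26.9]
y range: [-23.5, 26.5]
Bounding box: (-17,-23.5) to (26.9,26.5)

(-17,-23.5) to (26.9,26.5)


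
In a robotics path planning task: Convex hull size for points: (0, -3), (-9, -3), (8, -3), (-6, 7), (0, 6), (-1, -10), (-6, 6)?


Convex hull vertices (CCW): (-9, -3), (-1, -10), (8, -3), (0, 6), (-6, 7)
Count = 5

5


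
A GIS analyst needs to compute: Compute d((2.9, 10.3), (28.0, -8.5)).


dx=25.1, dy=-18.8
d^2 = 25.1^2 + (-18.8)^2 = 983.45
d = sqrt(983.45) = 31.36

31.36


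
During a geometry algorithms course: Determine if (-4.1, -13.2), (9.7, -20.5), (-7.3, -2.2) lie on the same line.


Cross product: (9.7-(-4.1))*((-2.2)-(-13.2)) - ((-20.5)-(-13.2))*((-7.3)-(-4.1))
= 128.44

No, not collinear


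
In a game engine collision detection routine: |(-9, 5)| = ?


|u| = sqrt((-9)^2 + 5^2) = sqrt(106) = 10.2956

10.2956


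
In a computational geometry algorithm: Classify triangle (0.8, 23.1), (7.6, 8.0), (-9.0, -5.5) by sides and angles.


Side lengths squared: AB^2=274.25, BC^2=457.81, CA^2=914
Sorted: [274.25, 457.81, 914]
By sides: Scalene, By angles: Obtuse

Scalene, Obtuse


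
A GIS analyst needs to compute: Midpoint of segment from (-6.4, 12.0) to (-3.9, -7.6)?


M = (((-6.4)+(-3.9))/2, (12+(-7.6))/2)
= (-5.15, 2.2)

(-5.15, 2.2)


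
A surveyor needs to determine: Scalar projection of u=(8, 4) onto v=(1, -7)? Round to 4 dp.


u.v = -20, |v| = sqrt(50) = 7.0711
Scalar projection = u.v / |v| = -20 / sqrt(50) = -2.8284

-2.8284


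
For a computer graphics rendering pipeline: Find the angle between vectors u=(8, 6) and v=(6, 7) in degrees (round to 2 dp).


u.v = 90, |u| = sqrt(100) = 10, |v| = sqrt(85) = 9.2195
cos(theta) = u.v/(|u||v|) = 90/sqrt(8500) = 0.976187
theta = acos(0.976187) = 12.53 degrees

12.53 degrees


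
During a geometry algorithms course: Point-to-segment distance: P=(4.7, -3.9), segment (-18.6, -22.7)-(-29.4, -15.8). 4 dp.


Project P onto AB: t = 0 (clamped to [0,1])
Closest point on segment: (-18.6, -22.7)
Distance: 29.9388

29.9388


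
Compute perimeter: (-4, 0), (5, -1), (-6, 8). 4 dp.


Sides: (-4, 0)->(5, -1): sqrt(82) = 9.055385, (5, -1)->(-6, 8): sqrt(202) = 14.21267, (-6, 8)->(-4, 0): sqrt(68) = 8.246211
Sum = 31.514266
Perimeter = 31.5143

31.5143


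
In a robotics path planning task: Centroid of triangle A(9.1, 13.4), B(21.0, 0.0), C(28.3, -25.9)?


Centroid = ((x_A+x_B+x_C)/3, (y_A+y_B+y_C)/3)
= ((9.1+21+28.3)/3, (13.4+0+(-25.9))/3)
= (19.4667, -4.1667)

(19.4667, -4.1667)


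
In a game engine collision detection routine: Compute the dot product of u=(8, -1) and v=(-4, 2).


u . v = u_x*v_x + u_y*v_y = 8*(-4) + (-1)*2
= (-32) + (-2) = -34

-34


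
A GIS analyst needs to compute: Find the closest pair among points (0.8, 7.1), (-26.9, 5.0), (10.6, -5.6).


d(P0,P1) = 27.7795, d(P0,P2) = 16.0415, d(P1,P2) = 38.9693
Closest: P0 and P2

Closest pair: (0.8, 7.1) and (10.6, -5.6), distance = 16.0415


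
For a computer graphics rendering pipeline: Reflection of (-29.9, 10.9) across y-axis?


Reflection over y-axis: (x,y) -> (-x,y)
(-29.9, 10.9) -> (29.9, 10.9)

(29.9, 10.9)


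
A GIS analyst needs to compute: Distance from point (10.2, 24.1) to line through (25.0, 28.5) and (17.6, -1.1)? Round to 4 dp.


|cross product| = 405.52
|line direction| = sqrt(930.92) = 30.511
Distance = 405.52/sqrt(930.92) = 13.291

13.291


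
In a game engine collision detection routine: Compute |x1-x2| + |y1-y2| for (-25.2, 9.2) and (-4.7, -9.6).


|(-25.2)-(-4.7)| + |9.2-(-9.6)| = 20.5 + 18.8 = 39.3

39.3


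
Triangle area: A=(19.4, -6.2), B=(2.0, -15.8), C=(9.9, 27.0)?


Area = |x_A(y_B-y_C) + x_B(y_C-y_A) + x_C(y_A-y_B)|/2
= |(-830.32) + 66.4 + 95.04|/2
= 668.88/2 = 334.44

334.44


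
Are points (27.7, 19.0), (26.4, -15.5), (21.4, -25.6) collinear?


Cross product: (26.4-27.7)*((-25.6)-19) - ((-15.5)-19)*(21.4-27.7)
= -159.37

No, not collinear


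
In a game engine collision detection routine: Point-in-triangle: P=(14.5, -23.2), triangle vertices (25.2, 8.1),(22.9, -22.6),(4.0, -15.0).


Cross products: AB x AP = -256.5, BC x BP = 75.18, CA x CP = -416.39
All same sign? no

No, outside
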